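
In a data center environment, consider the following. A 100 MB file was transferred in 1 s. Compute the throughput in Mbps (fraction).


Given: file = 100 MB, time = 1 s
File in Mb = 100 * 8 = 800 Mb
Throughput = 800 / 1 Mbps
Throughput = 800 Mbps

800


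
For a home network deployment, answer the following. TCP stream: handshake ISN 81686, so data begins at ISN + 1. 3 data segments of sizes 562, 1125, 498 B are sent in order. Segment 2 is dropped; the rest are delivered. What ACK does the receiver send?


SYN uses sequence number 81686; first data byte = ISN + 1 = 81687.
Segment 1: SEQ = 81687, len = 562 B, covers [81687, 82248]
Segment 2: SEQ = 82249, len = 1125 B, covers [82249, 83373] [LOST]
Segment 3: SEQ = 83374, len = 498 B, covers [83374, 83871]
In-order data received: bytes [81687, 82248] (segments 1..1).
Segment 2 missing -> gap begins at byte 82249; later segments buffered out of order.
Cumulative ACK = next expected in-order byte = 81687 + 562 = 82249

82249


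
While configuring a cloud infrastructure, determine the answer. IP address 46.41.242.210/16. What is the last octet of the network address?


Given: IP = 46.41.242.210, prefix = /16
Subnet mask = 255.255.0.0
Last octet of IP: 210
Last octet of mask: 0
Network last octet = 210 AND 0 = 0

0


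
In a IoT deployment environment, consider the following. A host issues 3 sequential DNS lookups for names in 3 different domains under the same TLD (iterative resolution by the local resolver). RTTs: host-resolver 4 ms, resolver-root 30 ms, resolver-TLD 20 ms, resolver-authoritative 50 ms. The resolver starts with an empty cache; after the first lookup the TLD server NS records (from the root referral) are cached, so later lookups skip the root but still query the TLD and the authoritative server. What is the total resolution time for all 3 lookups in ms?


Lookup 1 (cold cache): local + root + TLD + auth = 4 + 30 + 20 + 50 = 104 ms
Lookups 2..3 (TLD NS cached -> skip root; new domain -> still ask TLD and auth): local + TLD + auth = 4 + 20 + 50 = 74 ms each
Remaining 2 lookups: 2 * 74 = 148 ms
Total = 104 + 148 = 252 ms

252


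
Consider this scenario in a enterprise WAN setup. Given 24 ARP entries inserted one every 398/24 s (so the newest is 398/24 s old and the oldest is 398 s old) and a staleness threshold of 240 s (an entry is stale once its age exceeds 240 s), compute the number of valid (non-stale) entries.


Ages are k * 398/24 s for k = 1..24 (spacing = 16.5833 s).
Entry k is valid iff k * 398/24 <= 240 iff k <= 24 * 240 / 398 = 14.4724
n_valid = floor(14.4724) = 14
(n_stale = 24 - 14 = 10)

14


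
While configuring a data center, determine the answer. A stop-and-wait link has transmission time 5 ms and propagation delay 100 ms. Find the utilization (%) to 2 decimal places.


Given: Ttrans = 5 ms, Tprop = 100 ms
RTT = 2 * Tprop = 2 * 100 = 200 ms
U = Ttrans / (Ttrans + RTT)
U = 5 / (5 + 200)
U = 5 / 205 = 0.02439
U% = 2.44%

2.44


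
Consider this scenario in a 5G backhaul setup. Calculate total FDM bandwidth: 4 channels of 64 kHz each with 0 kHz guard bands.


Given: 4 channels, 64 kHz each, guard = 0 kHz
Channel bandwidth = 4 * 64 = 256 kHz
Guard bands = 3 gaps * 0 kHz = 0 kHz
Total = 256 + 0 = 256 kHz

256


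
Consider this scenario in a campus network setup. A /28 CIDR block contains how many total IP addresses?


Given: CIDR prefix /28
Host bits = 32 - 28 = 4
Total addresses = 2^4 = 16

16


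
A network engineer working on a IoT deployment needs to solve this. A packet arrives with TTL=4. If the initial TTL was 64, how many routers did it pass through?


Given: initial TTL = 64, received TTL = 4
Hops = initial TTL - received TTL
Hops = 64 - 4 = 60

60


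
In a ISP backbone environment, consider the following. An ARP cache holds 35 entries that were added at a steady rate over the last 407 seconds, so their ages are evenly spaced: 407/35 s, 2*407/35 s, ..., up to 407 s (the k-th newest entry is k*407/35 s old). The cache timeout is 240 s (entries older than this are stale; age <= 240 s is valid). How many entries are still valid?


Ages are k * 407/35 s for k = 1..35 (spacing = 11.6286 s).
Entry k is valid iff k * 407/35 <= 240 iff k <= 35 * 240 / 407 = 20.6388
n_valid = floor(20.6388) = 20
(n_stale = 35 - 20 = 15)

20


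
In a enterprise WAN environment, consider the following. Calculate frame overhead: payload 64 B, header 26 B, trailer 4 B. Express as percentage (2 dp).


Given: payload = 64 B, header = 26 B, trailer = 4 B
Overhead bytes = header + trailer = 26 + 4 = 30
Total frame = payload + overhead = 64 + 30 = 94
Overhead % = 30 / 94 * 100 = 31.9149% -> 31.91% (2 dp)

31.91


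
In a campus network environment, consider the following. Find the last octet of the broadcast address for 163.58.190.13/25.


Given: IP = 163.58.190.13, prefix = /25
Host bits = 32 - 25 = 7
Network last octet = 13 AND mask = 0
Host part size = 2^7 - 1 = 127
Broadcast last octet = 0 OR 127 = 127

127


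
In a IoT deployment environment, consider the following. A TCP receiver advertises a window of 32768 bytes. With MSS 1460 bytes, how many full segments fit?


Given: RWND = 32768 bytes, MSS = 1460 bytes
Full segments = floor(RWND / MSS)
Full segments = floor(32768 / 1460)
Full segments = floor(22.4438) = 22

22


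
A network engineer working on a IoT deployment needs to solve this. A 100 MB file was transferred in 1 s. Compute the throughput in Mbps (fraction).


Given: file = 100 MB, time = 1 s
File in Mb = 100 * 8 = 800 Mb
Throughput = 800 / 1 Mbps
Throughput = 800 Mbps

800


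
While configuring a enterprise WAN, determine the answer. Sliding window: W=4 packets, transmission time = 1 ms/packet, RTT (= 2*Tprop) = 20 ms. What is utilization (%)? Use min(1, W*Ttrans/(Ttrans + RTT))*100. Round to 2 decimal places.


Given: W = 4, Ttrans = 1 ms, RTT = 20 ms (= 2 * Tprop, Tprop = 10 ms)
Cycle time = Ttrans + RTT = 1 + 20 = 21 ms (first packet sent until its ACK returns)
W * Ttrans = 4 * 1 = 4 ms of sending per cycle
W * Ttrans / (Ttrans + RTT) = 4 / 21 = 0.190476
U = min(1, 0.190476) = 0.190476
U% = 19.05%

19.05


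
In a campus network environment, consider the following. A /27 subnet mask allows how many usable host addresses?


Given: subnet mask /27
Host bits = 32 - 27 = 5
Total addresses = 2^5 = 32
Usable hosts = 32 - 2 (network + broadcast) = 30

30


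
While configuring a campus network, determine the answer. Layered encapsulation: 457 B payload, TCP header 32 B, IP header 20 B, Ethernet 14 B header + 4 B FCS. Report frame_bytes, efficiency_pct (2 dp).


TCP segment = 457 + 32 = 489 B
IP packet = 489 + 20 = 509 B
Ethernet frame = 509 + 14 + 4 = 527 B
Efficiency = app / frame = 457 / 527 = 0.867173 = 86.7173% -> 86.72% (2 dp)

527, 86.72


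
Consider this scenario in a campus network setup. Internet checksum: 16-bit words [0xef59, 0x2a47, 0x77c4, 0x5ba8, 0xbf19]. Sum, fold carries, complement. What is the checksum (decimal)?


Given words: [0xef59, 0x2a47, 0x77c4, 0x5ba8, 0xbf19]
Step 1: Sum all words
Raw sum = 61273 + 10823 + 30660 + 23464 + 48921 = 175141
Step 2: Fold carry: (44069 + 2) = 44071
One's complement = ~44071 & 0xFFFF = 21464

21464


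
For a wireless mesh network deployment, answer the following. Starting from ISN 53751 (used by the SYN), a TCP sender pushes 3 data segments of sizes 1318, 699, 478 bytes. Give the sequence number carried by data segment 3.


The SYN occupies sequence number ISN = 53751, so the first data byte is ISN + 1 = 53752.
SEQ of data segment i = (ISN + 1) + sum of payload sizes of segments 1..i-1.
Segment 1: SEQ = 53752, payload = 1318 bytes
Segment 2: SEQ = 55070, payload = 699 bytes
Segment 3: SEQ = 55769, payload = 478 bytes
SEQ of segment 3 = 53752 + 1318 + 699 = 55769

55769


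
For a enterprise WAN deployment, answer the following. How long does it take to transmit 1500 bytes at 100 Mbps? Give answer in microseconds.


Given: packet = 1500 bytes, bandwidth = 100 Mbps
Packet in bits = 1500 * 8 = 12000 bits
Bandwidth = 100 * 10^6 = 100000000 bps
Time = 12000 / 100000000 seconds
Time in us = 12000 * 10^6 / 100000000 = 120

120


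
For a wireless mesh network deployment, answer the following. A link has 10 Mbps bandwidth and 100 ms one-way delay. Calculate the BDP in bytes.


Given: bandwidth = 10 Mbps, delay = 100 ms
BDP in bits = 10 * 10^6 * 100 / 1000
BDP in bits = 1000000
BDP in bytes = 1000000 / 8 = 125000

125000


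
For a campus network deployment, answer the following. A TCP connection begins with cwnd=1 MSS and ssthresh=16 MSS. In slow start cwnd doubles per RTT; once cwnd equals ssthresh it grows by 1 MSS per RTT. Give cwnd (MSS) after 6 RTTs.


RTT 0: cwnd = 1 MSS (initial)
RTT 1: cwnd = 2 MSS (slow start, doubled)
RTT 2: cwnd = 4 MSS (slow start, doubled)
RTT 3: cwnd = 8 MSS (slow start, doubled)
RTT 4: cwnd = 16 MSS (slow start, doubled)
RTT 5: cwnd = 17 MSS (congestion avoidance, +1)
RTT 6: cwnd = 18 MSS (congestion avoidance, +1)

18


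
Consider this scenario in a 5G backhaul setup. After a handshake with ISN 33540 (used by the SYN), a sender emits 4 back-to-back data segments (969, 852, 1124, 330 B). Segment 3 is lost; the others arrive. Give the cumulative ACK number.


SYN uses sequence number 33540; first data byte = ISN + 1 = 33541.
Segment 1: SEQ = 33541, len = 969 B, covers [33541, 34509]
Segment 2: SEQ = 34510, len = 852 B, covers [34510, 35361]
Segment 3: SEQ = 35362, len = 1124 B, covers [35362, 36485] [LOST]
Segment 4: SEQ = 36486, len = 330 B, covers [36486, 36815]
In-order data received: bytes [33541, 35361] (segments 1..2).
Segment 3 missing -> gap begins at byte 35362; later segments buffered out of order.
Cumulative ACK = next expected in-order byte = 33541 + 969 + 852 = 35362

35362


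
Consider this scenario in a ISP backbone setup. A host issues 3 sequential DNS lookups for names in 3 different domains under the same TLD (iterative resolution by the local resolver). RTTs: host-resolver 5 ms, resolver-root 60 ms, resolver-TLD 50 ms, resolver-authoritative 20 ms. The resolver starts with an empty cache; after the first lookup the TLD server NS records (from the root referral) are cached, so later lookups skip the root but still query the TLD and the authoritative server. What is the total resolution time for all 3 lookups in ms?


Lookup 1 (cold cache): local + root + TLD + auth = 5 + 60 + 50 + 20 = 135 ms
Lookups 2..3 (TLD NS cached -> skip root; new domain -> still ask TLD and auth): local + TLD + auth = 5 + 50 + 20 = 75 ms each
Remaining 2 lookups: 2 * 75 = 150 ms
Total = 135 + 150 = 285 ms

285


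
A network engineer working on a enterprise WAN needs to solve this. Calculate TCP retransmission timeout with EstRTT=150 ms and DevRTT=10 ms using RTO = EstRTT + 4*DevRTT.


Given: EstRTT = 150 ms, DevRTT = 10 ms
Timeout = EstRTT + 4 * DevRTT
4 * DevRTT = 4 * 10 = 40
Timeout = 150 + 40 = 190 ms

190


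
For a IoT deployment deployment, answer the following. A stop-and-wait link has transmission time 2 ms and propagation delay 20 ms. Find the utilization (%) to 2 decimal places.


Given: Ttrans = 2 ms, Tprop = 20 ms
RTT = 2 * Tprop = 2 * 20 = 40 ms
U = Ttrans / (Ttrans + RTT)
U = 2 / (2 + 40)
U = 2 / 42 = 0.047619
U% = 4.76%

4.76


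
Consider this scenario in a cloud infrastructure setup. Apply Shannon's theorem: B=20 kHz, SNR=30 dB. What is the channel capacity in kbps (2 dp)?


Given: B = 20 kHz, SNR = 30 dB
SNR linear = 10^(30/10) = 1000
1 + SNR = 1001
log2(1001) = 9.9672262588
C = 20 * 1000 * 9.9672262588 = 199344.5252 bps
C = 199.344525 kbps -> 199.34 kbps (2 dp)

199.34


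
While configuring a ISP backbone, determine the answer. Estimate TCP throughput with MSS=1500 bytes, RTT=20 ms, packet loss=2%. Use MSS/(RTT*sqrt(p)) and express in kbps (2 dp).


Given: MSS = 1500 bytes, RTT = 20 ms, loss = 2%
RTT in seconds = 20 / 1000 = 0.02
Loss rate = 2% = 0.02
sqrt(loss) = sqrt(0.02) = 0.141421356237
Throughput (bytes/s) = 1500 / (0.02 * 0.141421356237) = 530330.0859
Throughput (kbps) = 530330.0859 * 8 / 1000 = 4242.640687 -> 4242.64 kbps (2 dp)

4242.64


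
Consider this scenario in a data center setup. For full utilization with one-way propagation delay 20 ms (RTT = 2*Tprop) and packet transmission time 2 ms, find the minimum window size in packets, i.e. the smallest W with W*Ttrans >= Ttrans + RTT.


Given: Ttrans = 2 ms, RTT = 40 ms (= 2 * Tprop, Tprop = 20 ms)
Time until first ACK returns = Ttrans + RTT = 2 + 40 = 42 ms
Need W * Ttrans >= Ttrans + RTT  ->  W >= (Ttrans + RTT) / Ttrans
(Ttrans + RTT) / Ttrans = 42 / 2 = 21
W_min = ceil(21) = 21

21


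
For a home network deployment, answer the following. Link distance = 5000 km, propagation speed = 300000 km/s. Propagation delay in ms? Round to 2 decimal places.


Given: distance = 5000 km, speed = 300000 km/s
Delay = distance / speed = 5000 / 300000 seconds
Delay in ms = 5000 * 1000 / 300000
Delay = 16.6667 ms
Rounded to 2 dp = 16.67 ms

16.67


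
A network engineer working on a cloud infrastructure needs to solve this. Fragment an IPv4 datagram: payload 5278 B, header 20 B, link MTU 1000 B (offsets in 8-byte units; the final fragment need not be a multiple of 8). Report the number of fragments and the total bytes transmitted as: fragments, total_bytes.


Max data per non-final fragment = floor((MTU - header)/8)*8 = floor((1000 - 20)/8)*8 = floor(980/8)*8 = 976 B
Final fragment needs no 8-byte alignment: it can carry up to MTU - header = 980 B
Non-final fragments needed = ceil((payload - 980) / 976) = ceil(4298/976) = ceil(4.4037) = 5
Number of fragments = 5 + 1 = 6
Fragment sizes (data): 5 * 976 B + 398 B (last, 398 <= 980 OK)
Total bytes sent = payload + n_frags * header = 5278 + 6*20 = 5278 + 120 = 5398 B

6, 5398


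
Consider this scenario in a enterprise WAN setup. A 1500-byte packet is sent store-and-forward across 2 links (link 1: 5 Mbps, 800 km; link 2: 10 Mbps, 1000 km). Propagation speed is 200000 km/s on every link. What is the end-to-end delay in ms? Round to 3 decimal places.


Packet = 1500 bytes = 12000 bits. Store-and-forward: sum (t_trans + t_prop) per link.
Link 1: t_trans = 12000/(5*10^6) s = 2.4000 ms; t_prop = 800/200000 s = 4.0000 ms; subtotal = 6.4000 ms
Link 2: t_trans = 12000/(10*10^6) s = 1.2000 ms; t_prop = 1000/200000 s = 5.0000 ms; subtotal = 6.2000 ms
End-to-end = 6.4000 + 6.2000 = 12.6000 ms -> 12.600 ms (3 dp)

12.600


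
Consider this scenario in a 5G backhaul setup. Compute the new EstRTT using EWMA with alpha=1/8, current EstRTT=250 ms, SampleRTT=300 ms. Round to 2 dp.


Given: EstRTT = 250 ms, SampleRTT = 300 ms, alpha = 1/8
New EstRTT = (1 - alpha) * EstRTT + alpha * SampleRTT
(7/8) * 250 = 218.75
(1/8) * 300 = 37.5
New EstRTT = 218.75 + 37.5 = 256.25 ms -> 256.25 ms (2 dp)

256.25


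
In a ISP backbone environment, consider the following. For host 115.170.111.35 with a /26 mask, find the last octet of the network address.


Given: IP = 115.170.111.35, prefix = /26
Subnet mask = 255.255.255.192
Last octet of IP: 35
Last octet of mask: 192
Network last octet = 35 AND 192 = 0

0


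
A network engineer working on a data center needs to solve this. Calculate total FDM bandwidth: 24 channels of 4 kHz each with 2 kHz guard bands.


Given: 24 channels, 4 kHz each, guard = 2 kHz
Channel bandwidth = 24 * 4 = 96 kHz
Guard bands = 23 gaps * 2 kHz = 46 kHz
Total = 96 + 46 = 142 kHz

142


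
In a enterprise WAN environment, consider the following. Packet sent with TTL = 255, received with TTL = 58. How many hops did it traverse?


Given: initial TTL = 255, received TTL = 58
Hops = initial TTL - received TTL
Hops = 255 - 58 = 197

197


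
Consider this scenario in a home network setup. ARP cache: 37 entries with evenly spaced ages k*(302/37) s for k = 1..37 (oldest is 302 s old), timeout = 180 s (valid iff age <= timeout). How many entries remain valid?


Ages are k * 302/37 s for k = 1..37 (spacing = 8.1622 s).
Entry k is valid iff k * 302/37 <= 180 iff k <= 37 * 180 / 302 = 22.0530
n_valid = floor(22.0530) = 22
(n_stale = 37 - 22 = 15)

22


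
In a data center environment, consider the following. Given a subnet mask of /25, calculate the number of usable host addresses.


Given: subnet mask /25
Host bits = 32 - 25 = 7
Total addresses = 2^7 = 128
Usable hosts = 128 - 2 (network + broadcast) = 126

126


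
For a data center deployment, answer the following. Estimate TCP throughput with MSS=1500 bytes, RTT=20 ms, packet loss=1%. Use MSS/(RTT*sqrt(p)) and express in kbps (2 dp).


Given: MSS = 1500 bytes, RTT = 20 ms, loss = 1%
RTT in seconds = 20 / 1000 = 0.02
Loss rate = 1% = 0.01
sqrt(loss) = sqrt(0.01) = 0.1
Throughput (bytes/s) = 1500 / (0.02 * 0.1) = 750000.0000
Throughput (kbps) = 750000.0000 * 8 / 1000 = 6000.000000 -> 6000.00 kbps (2 dp)

6000.00


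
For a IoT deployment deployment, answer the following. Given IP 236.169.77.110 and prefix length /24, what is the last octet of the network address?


Given: IP = 236.169.77.110, prefix = /24
Subnet mask = 255.255.255.0
Last octet of IP: 110
Last octet of mask: 0
Network last octet = 110 AND 0 = 0

0


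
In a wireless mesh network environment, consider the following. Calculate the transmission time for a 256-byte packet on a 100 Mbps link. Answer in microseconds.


Given: packet = 256 bytes, bandwidth = 100 Mbps
Packet in bits = 256 * 8 = 2048 bits
Bandwidth = 100 * 10^6 = 100000000 bps
Time = 2048 / 100000000 seconds
Time in us = 2048 * 10^6 / 100000000 = 20.48

20.48


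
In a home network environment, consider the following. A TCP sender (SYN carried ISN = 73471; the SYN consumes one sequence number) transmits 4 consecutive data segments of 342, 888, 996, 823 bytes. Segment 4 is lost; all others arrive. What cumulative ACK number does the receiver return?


SYN uses sequence number 73471; first data byte = ISN + 1 = 73472.
Segment 1: SEQ = 73472, len = 342 B, covers [73472, 73813]
Segment 2: SEQ = 73814, len = 888 B, covers [73814, 74701]
Segment 3: SEQ = 74702, len = 996 B, covers [74702, 75697]
Segment 4: SEQ = 75698, len = 823 B, covers [75698, 76520] [LOST]
In-order data received: bytes [73472, 75697] (segments 1..3).
Segment 4 missing -> gap begins at byte 75698.
Cumulative ACK = next expected in-order byte = 73472 + 342 + 888 + 996 = 75698

75698


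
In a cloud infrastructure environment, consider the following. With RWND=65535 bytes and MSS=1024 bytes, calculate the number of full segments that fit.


Given: RWND = 65535 bytes, MSS = 1024 bytes
Full segments = floor(RWND / MSS)
Full segments = floor(65535 / 1024)
Full segments = floor(63.999) = 63

63


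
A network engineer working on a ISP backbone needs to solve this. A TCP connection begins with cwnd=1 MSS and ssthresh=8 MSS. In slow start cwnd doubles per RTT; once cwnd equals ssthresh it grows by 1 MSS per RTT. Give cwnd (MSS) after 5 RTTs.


RTT 0: cwnd = 1 MSS (initial)
RTT 1: cwnd = 2 MSS (slow start, doubled)
RTT 2: cwnd = 4 MSS (slow start, doubled)
RTT 3: cwnd = 8 MSS (slow start, doubled)
RTT 4: cwnd = 9 MSS (congestion avoidance, +1)
RTT 5: cwnd = 10 MSS (congestion avoidance, +1)

10


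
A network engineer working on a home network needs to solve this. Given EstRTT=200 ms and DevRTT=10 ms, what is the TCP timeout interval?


Given: EstRTT = 200 ms, DevRTT = 10 ms
Timeout = EstRTT + 4 * DevRTT
4 * DevRTT = 4 * 10 = 40
Timeout = 200 + 40 = 240 ms

240


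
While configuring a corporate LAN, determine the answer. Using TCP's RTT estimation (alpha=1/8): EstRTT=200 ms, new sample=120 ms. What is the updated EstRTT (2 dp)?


Given: EstRTT = 200 ms, SampleRTT = 120 ms, alpha = 1/8
New EstRTT = (1 - alpha) * EstRTT + alpha * SampleRTT
(7/8) * 200 = 175
(1/8) * 120 = 15
New EstRTT = 175 + 15 = 190 ms -> 190.00 ms (2 dp)

190.00


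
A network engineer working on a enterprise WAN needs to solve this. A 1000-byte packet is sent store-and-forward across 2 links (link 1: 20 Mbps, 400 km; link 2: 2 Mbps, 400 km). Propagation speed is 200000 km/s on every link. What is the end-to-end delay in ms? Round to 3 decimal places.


Packet = 1000 bytes = 8000 bits. Store-and-forward: sum (t_trans + t_prop) per link.
Link 1: t_trans = 8000/(20*10^6) s = 0.4000 ms; t_prop = 400/200000 s = 2.0000 ms; subtotal = 2.4000 ms
Link 2: t_trans = 8000/(2*10^6) s = 4.0000 ms; t_prop = 400/200000 s = 2.0000 ms; subtotal = 6.0000 ms
End-to-end = 2.4000 + 6.0000 = 8.4000 ms -> 8.400 ms (3 dp)

8.400


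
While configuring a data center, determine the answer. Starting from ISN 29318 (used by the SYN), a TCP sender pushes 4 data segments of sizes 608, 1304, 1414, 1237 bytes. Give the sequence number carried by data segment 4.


The SYN occupies sequence number ISN = 29318, so the first data byte is ISN + 1 = 29319.
SEQ of data segment i = (ISN + 1) + sum of payload sizes of segments 1..i-1.
Segment 1: SEQ = 29319, payload = 608 bytes
Segment 2: SEQ = 29927, payload = 1304 bytes
Segment 3: SEQ = 31231, payload = 1414 bytes
Segment 4: SEQ = 32645, payload = 1237 bytes
SEQ of segment 4 = 29319 + 608 + 1304 + 1414 = 32645

32645


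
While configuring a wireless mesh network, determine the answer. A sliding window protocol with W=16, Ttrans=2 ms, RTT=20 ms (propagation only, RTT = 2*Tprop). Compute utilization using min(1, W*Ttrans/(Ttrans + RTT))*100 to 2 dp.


Given: W = 16, Ttrans = 2 ms, RTT = 20 ms (= 2 * Tprop, Tprop = 10 ms)
Cycle time = Ttrans + RTT = 2 + 20 = 22 ms (first packet sent until its ACK returns)
W * Ttrans = 16 * 2 = 32 ms of sending per cycle
W * Ttrans / (Ttrans + RTT) = 32 / 22 = 1.454545
U = min(1, 1.454545) = 1.000000
U% = 100.00%

100.00


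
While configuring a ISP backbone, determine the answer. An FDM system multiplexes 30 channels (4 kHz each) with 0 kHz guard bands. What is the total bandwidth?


Given: 30 channels, 4 kHz each, guard = 0 kHz
Channel bandwidth = 30 * 4 = 120 kHz
Guard bands = 29 gaps * 0 kHz = 0 kHz
Total = 120 + 0 = 120 kHz

120


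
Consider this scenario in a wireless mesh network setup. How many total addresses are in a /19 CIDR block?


Given: CIDR prefix /19
Host bits = 32 - 19 = 13
Total addresses = 2^13 = 8192

8192


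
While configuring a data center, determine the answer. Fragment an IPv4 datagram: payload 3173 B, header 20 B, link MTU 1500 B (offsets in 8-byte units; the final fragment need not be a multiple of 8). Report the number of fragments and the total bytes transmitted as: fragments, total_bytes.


Max data per non-final fragment = floor((MTU - header)/8)*8 = floor((1500 - 20)/8)*8 = floor(1480/8)*8 = 1480 B
Final fragment needs no 8-byte alignment: it can carry up to MTU - header = 1480 B
Non-final fragments needed = ceil((payload - 1480) / 1480) = ceil(1693/1480) = ceil(1.1439) = 2
Number of fragments = 2 + 1 = 3
Fragment sizes (data): 2 * 1480 B + 213 B (last, 213 <= 1480 OK)
Total bytes sent = payload + n_frags * header = 3173 + 3*20 = 3173 + 60 = 3233 B

3, 3233


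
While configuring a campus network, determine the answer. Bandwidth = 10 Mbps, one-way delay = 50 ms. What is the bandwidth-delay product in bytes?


Given: bandwidth = 10 Mbps, delay = 50 ms
BDP in bits = 10 * 10^6 * 50 / 1000
BDP in bits = 500000
BDP in bytes = 500000 / 8 = 62500

62500


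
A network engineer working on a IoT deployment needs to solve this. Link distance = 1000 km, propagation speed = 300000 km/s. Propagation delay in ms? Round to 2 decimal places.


Given: distance = 1000 km, speed = 300000 km/s
Delay = distance / speed = 1000 / 300000 seconds
Delay in ms = 1000 * 1000 / 300000
Delay = 3.3333 ms
Rounded to 2 dp = 3.33 ms

3.33


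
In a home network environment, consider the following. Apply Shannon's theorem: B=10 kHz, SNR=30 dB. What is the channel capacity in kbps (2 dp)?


Given: B = 10 kHz, SNR = 30 dB
SNR linear = 10^(30/10) = 1000
1 + SNR = 1001
log2(1001) = 9.9672262588
C = 10 * 1000 * 9.9672262588 = 99672.2626 bps
C = 99.672263 kbps -> 99.67 kbps (2 dp)

99.67


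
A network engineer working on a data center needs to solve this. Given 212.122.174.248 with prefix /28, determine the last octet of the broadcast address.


Given: IP = 212.122.174.248, prefix = /28
Host bits = 32 - 28 = 4
Network last octet = 248 AND mask = 240
Host part size = 2^4 - 1 = 15
Broadcast last octet = 240 OR 15 = 255

255


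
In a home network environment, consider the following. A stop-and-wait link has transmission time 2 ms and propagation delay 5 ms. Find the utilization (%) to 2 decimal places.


Given: Ttrans = 2 ms, Tprop = 5 ms
RTT = 2 * Tprop = 2 * 5 = 10 ms
U = Ttrans / (Ttrans + RTT)
U = 2 / (2 + 10)
U = 2 / 12 = 0.166667
U% = 16.67%

16.67


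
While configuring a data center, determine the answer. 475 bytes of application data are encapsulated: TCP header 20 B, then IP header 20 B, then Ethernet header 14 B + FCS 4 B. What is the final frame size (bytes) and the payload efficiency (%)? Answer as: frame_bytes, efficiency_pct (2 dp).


TCP segment = 475 + 20 = 495 B
IP packet = 495 + 20 = 515 B
Ethernet frame = 515 + 14 + 4 = 533 B
Efficiency = app / frame = 475 / 533 = 0.891182 = 89.1182% -> 89.12% (2 dp)

533, 89.12


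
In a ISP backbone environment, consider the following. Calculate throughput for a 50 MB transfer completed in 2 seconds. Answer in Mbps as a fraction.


Given: file = 50 MB, time = 2 s
File in Mb = 50 * 8 = 400 Mb
Throughput = 400 / 2 Mbps
Throughput = 200 Mbps

200


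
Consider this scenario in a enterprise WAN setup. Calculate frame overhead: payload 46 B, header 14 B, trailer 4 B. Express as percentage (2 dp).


Given: payload = 46 B, header = 14 B, trailer = 4 B
Overhead bytes = header + trailer = 14 + 4 = 18
Total frame = payload + overhead = 46 + 18 = 64
Overhead % = 18 / 64 * 100 = 28.1250% -> 28.13% (2 dp)

28.13


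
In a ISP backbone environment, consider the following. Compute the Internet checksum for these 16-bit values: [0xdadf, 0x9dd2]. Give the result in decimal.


Given words: [0xdadf, 0x9dd2]
Step 1: Sum all words
Raw sum = 56031 + 40402 = 96433
Step 2: Fold carry: (30897 + 1) = 30898
One's complement = ~30898 & 0xFFFF = 34637

34637


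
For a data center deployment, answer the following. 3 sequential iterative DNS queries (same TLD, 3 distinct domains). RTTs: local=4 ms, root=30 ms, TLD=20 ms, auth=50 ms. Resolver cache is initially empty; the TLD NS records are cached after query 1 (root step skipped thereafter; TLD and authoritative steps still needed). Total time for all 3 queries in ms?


Lookup 1 (cold cache): local + root + TLD + auth = 4 + 30 + 20 + 50 = 104 ms
Lookups 2..3 (TLD NS cached -> skip root; new domain -> still ask TLD and auth): local + TLD + auth = 4 + 20 + 50 = 74 ms each
Remaining 2 lookups: 2 * 74 = 148 ms
Total = 104 + 148 = 252 ms

252


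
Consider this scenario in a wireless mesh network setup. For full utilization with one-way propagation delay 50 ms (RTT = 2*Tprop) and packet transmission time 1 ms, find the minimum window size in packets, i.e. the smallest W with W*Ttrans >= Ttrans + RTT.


Given: Ttrans = 1 ms, RTT = 100 ms (= 2 * Tprop, Tprop = 50 ms)
Time until first ACK returns = Ttrans + RTT = 1 + 100 = 101 ms
Need W * Ttrans >= Ttrans + RTT  ->  W >= (Ttrans + RTT) / Ttrans
(Ttrans + RTT) / Ttrans = 101 / 1 = 101
W_min = ceil(101) = 101

101


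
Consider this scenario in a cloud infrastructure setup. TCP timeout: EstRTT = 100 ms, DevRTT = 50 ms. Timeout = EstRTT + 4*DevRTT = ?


Given: EstRTT = 100 ms, DevRTT = 50 ms
Timeout = EstRTT + 4 * DevRTT
4 * DevRTT = 4 * 50 = 200
Timeout = 100 + 200 = 300 ms

300


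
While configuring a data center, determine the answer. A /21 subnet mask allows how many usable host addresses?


Given: subnet mask /21
Host bits = 32 - 21 = 11
Total addresses = 2^11 = 2048
Usable hosts = 2048 - 2 (network + broadcast) = 2046

2046


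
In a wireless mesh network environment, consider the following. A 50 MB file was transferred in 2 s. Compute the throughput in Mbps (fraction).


Given: file = 50 MB, time = 2 s
File in Mb = 50 * 8 = 400 Mb
Throughput = 400 / 2 Mbps
Throughput = 200 Mbps

200


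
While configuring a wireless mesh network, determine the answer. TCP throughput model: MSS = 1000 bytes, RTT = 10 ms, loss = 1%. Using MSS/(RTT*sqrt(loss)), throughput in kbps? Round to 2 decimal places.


Given: MSS = 1000 bytes, RTT = 10 ms, loss = 1%
RTT in seconds = 10 / 1000 = 0.01
Loss rate = 1% = 0.01
sqrt(loss) = sqrt(0.01) = 0.1
Throughput (bytes/s) = 1000 / (0.01 * 0.1) = 1000000.0000
Throughput (kbps) = 1000000.0000 * 8 / 1000 = 8000.000000 -> 8000.00 kbps (2 dp)

8000.00


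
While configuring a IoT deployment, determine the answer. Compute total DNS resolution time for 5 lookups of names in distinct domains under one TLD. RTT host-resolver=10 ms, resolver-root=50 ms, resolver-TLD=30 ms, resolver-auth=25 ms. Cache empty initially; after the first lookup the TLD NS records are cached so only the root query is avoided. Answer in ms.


Lookup 1 (cold cache): local + root + TLD + auth = 10 + 50 + 30 + 25 = 115 ms
Lookups 2..5 (TLD NS cached -> skip root; new domain -> still ask TLD and auth): local + TLD + auth = 10 + 30 + 25 = 65 ms each
Remaining 4 lookups: 4 * 65 = 260 ms
Total = 115 + 260 = 375 ms

375


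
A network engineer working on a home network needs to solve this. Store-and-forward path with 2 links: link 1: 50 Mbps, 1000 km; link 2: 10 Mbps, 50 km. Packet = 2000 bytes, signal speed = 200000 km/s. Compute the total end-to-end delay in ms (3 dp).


Packet = 2000 bytes = 16000 bits. Store-and-forward: sum (t_trans + t_prop) per link.
Link 1: t_trans = 16000/(50*10^6) s = 0.3200 ms; t_prop = 1000/200000 s = 5.0000 ms; subtotal = 5.3200 ms
Link 2: t_trans = 16000/(10*10^6) s = 1.6000 ms; t_prop = 50/200000 s = 0.2500 ms; subtotal = 1.8500 ms
End-to-end = 5.3200 + 1.8500 = 7.1700 ms -> 7.170 ms (3 dp)

7.170


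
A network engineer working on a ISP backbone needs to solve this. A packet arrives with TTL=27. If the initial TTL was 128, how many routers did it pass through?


Given: initial TTL = 128, received TTL = 27
Hops = initial TTL - received TTL
Hops = 128 - 27 = 101

101


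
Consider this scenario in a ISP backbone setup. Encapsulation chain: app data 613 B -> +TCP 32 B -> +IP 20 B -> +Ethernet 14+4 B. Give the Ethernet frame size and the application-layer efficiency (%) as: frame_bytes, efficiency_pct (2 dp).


TCP segment = 613 + 32 = 645 B
IP packet = 645 + 20 = 665 B
Ethernet frame = 665 + 14 + 4 = 683 B
Efficiency = app / frame = 613 / 683 = 0.897511 = 89.7511% -> 89.75% (2 dp)

683, 89.75


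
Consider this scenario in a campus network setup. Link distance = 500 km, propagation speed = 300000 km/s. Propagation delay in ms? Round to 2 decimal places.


Given: distance = 500 km, speed = 300000 km/s
Delay = distance / speed = 500 / 300000 seconds
Delay in ms = 500 * 1000 / 300000
Delay = 1.6667 ms
Rounded to 2 dp = 1.67 ms

1.67


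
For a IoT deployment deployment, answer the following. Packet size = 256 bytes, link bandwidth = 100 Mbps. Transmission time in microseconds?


Given: packet = 256 bytes, bandwidth = 100 Mbps
Packet in bits = 256 * 8 = 2048 bits
Bandwidth = 100 * 10^6 = 100000000 bps
Time = 2048 / 100000000 seconds
Time in us = 2048 * 10^6 / 100000000 = 20.48

20.48


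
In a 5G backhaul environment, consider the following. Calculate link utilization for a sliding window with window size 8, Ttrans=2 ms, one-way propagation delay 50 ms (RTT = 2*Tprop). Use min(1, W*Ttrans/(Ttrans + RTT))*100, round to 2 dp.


Given: W = 8, Ttrans = 2 ms, RTT = 100 ms (= 2 * Tprop, Tprop = 50 ms)
Cycle time = Ttrans + RTT = 2 + 100 = 102 ms (first packet sent until its ACK returns)
W * Ttrans = 8 * 2 = 16 ms of sending per cycle
W * Ttrans / (Ttrans + RTT) = 16 / 102 = 0.156863
U = min(1, 0.156863) = 0.156863
U% = 15.69%

15.69


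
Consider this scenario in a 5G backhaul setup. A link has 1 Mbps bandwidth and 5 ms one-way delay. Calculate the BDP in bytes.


Given: bandwidth = 1 Mbps, delay = 5 ms
BDP in bits = 1 * 10^6 * 5 / 1000
BDP in bits = 5000
BDP in bytes = 5000 / 8 = 625

625


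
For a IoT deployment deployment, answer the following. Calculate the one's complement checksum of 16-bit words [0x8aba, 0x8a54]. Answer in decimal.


Given words: [0x8aba, 0x8a54]
Step 1: Sum all words
Raw sum = 35514 + 35412 = 70926
Step 2: Fold carry: (5390 + 1) = 5391
One's complement = ~5391 & 0xFFFF = 60144

60144


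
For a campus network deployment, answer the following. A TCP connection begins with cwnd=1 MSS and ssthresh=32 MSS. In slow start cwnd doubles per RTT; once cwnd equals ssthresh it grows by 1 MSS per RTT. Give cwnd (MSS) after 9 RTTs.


RTT 0: cwnd = 1 MSS (initial)
RTT 1: cwnd = 2 MSS (slow start, doubled)
RTT 2: cwnd = 4 MSS (slow start, doubled)
RTT 3: cwnd = 8 MSS (slow start, doubled)
RTT 4: cwnd = 16 MSS (slow start, doubled)
RTT 5: cwnd = 32 MSS (slow start, doubled)
RTT 6: cwnd = 33 MSS (congestion avoidance, +1)
RTT 7: cwnd = 34 MSS (congestion avoidance, +1)
RTT 8: cwnd = 35 MSS (congestion avoidance, +1)
RTT 9: cwnd = 36 MSS (congestion avoidance, +1)

36


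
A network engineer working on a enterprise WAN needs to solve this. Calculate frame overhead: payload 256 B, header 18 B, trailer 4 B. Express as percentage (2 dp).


Given: payload = 256 B, header = 18 B, trailer = 4 B
Overhead bytes = header + trailer = 18 + 4 = 22
Total frame = payload + overhead = 256 + 22 = 278
Overhead % = 22 / 278 * 100 = 7.9137% -> 7.91% (2 dp)

7.91


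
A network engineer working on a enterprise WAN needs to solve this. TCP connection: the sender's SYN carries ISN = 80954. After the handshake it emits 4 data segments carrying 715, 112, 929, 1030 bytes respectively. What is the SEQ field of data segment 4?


The SYN occupies sequence number ISN = 80954, so the first data byte is ISN + 1 = 80955.
SEQ of data segment i = (ISN + 1) + sum of payload sizes of segments 1..i-1.
Segment 1: SEQ = 80955, payload = 715 bytes
Segment 2: SEQ = 81670, payload = 112 bytes
Segment 3: SEQ = 81782, payload = 929 bytes
Segment 4: SEQ = 82711, payload = 1030 bytes
SEQ of segment 4 = 80955 + 715 + 112 + 929 = 82711

82711


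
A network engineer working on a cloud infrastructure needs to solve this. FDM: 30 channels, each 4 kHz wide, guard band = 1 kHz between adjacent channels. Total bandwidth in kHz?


Given: 30 channels, 4 kHz each, guard = 1 kHz
Channel bandwidth = 30 * 4 = 120 kHz
Guard bands = 29 gaps * 1 kHz = 29 kHz
Total = 120 + 29 = 149 kHz

149


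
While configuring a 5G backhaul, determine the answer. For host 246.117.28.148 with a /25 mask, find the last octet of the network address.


Given: IP = 246.117.28.148, prefix = /25
Subnet mask = 255.255.255.128
Last octet of IP: 148
Last octet of mask: 128
Network last octet = 148 AND 128 = 128

128


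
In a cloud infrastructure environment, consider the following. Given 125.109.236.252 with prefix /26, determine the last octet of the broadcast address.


Given: IP = 125.109.236.252, prefix = /26
Host bits = 32 - 26 = 6
Network last octet = 252 AND mask = 192
Host part size = 2^6 - 1 = 63
Broadcast last octet = 192 OR 63 = 255

255


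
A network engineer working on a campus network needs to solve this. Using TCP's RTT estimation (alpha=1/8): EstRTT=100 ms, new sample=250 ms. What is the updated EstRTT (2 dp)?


Given: EstRTT = 100 ms, SampleRTT = 250 ms, alpha = 1/8
New EstRTT = (1 - alpha) * EstRTT + alpha * SampleRTT
(7/8) * 100 = 87.5
(1/8) * 250 = 31.25
New EstRTT = 87.5 + 31.25 = 118.75 ms -> 118.75 ms (2 dp)

118.75


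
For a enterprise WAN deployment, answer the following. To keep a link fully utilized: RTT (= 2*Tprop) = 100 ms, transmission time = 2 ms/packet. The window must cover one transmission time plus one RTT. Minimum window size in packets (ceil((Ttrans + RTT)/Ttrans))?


Given: Ttrans = 2 ms, RTT = 100 ms (= 2 * Tprop, Tprop = 50 ms)
Time until first ACK returns = Ttrans + RTT = 2 + 100 = 102 ms
Need W * Ttrans >= Ttrans + RTT  ->  W >= (Ttrans + RTT) / Ttrans
(Ttrans + RTT) / Ttrans = 102 / 2 = 51
W_min = ceil(51) = 51

51


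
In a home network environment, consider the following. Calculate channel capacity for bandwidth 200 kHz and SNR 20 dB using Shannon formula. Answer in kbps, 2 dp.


Given: B = 200 kHz, SNR = 20 dB
SNR linear = 10^(20/10) = 100
1 + SNR = 101
log2(101) = 6.6582114828
C = 200 * 1000 * 6.6582114828 = 1331642.2966 bps
C = 1331.642297 kbps -> 1331.64 kbps (2 dp)

1331.64


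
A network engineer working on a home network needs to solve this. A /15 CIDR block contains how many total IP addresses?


Given: CIDR prefix /15
Host bits = 32 - 15 = 17
Total addresses = 2^17 = 131072

131072


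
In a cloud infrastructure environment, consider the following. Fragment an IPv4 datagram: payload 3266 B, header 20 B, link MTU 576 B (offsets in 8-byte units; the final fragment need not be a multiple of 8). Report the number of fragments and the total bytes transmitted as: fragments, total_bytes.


Max data per non-final fragment = floor((MTU - header)/8)*8 = floor((576 - 20)/8)*8 = floor(556/8)*8 = 552 B
Final fragment needs no 8-byte alignment: it can carry up to MTU - header = 556 B
Non-final fragments needed = ceil((payload - 556) / 552) = ceil(2710/552) = ceil(4.9094) = 5
Number of fragments = 5 + 1 = 6
Fragment sizes (data): 5 * 552 B + 506 B (last, 506 <= 556 OK)
Total bytes sent = payload + n_frags * header = 3266 + 6*20 = 3266 + 120 = 3386 B

6, 3386


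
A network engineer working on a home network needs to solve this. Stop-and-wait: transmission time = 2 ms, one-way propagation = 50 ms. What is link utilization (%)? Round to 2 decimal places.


Given: Ttrans = 2 ms, Tprop = 50 ms
RTT = 2 * Tprop = 2 * 50 = 100 ms
U = Ttrans / (Ttrans + RTT)
U = 2 / (2 + 100)
U = 2 / 102 = 0.019608
U% = 1.96%

1.96


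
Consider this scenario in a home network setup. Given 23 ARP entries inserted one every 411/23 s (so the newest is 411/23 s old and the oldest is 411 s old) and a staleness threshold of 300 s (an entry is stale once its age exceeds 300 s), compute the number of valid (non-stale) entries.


Ages are k * 411/23 s for k = 1..23 (spacing = 17.8696 s).
Entry k is valid iff k * 411/23 <= 300 iff k <= 23 * 300 / 411 = 16.7883
n_valid = floor(16.7883) = 16
(n_stale = 23 - 16 = 7)

16


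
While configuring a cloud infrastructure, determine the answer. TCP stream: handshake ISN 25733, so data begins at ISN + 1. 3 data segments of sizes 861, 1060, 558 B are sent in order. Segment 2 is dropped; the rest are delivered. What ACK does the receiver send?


SYN uses sequence number 25733; first data byte = ISN + 1 = 25734.
Segment 1: SEQ = 25734, len = 861 B, covers [25734, 26594]
Segment 2: SEQ = 26595, len = 1060 B, covers [26595, 27654] [LOST]
Segment 3: SEQ = 27655, len = 558 B, covers [27655, 28212]
In-order data received: bytes [25734, 26594] (segments 1..1).
Segment 2 missing -> gap begins at byte 26595; later segments buffered out of order.
Cumulative ACK = next expected in-order byte = 25734 + 861 = 26595

26595


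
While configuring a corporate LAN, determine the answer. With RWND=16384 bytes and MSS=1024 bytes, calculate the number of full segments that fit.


Given: RWND = 16384 bytes, MSS = 1024 bytes
Full segments = floor(RWND / MSS)
Full segments = floor(16384 / 1024)
Full segments = floor(16.0) = 16

16


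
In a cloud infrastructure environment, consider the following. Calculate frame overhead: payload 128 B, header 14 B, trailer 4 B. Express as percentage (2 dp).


Given: payload = 128 B, header = 14 B, trailer = 4 B
Overhead bytes = header + trailer = 14 + 4 = 18
Total frame = payload + overhead = 128 + 18 = 146
Overhead % = 18 / 146 * 100 = 12.3288% -> 12.33% (2 dp)

12.33


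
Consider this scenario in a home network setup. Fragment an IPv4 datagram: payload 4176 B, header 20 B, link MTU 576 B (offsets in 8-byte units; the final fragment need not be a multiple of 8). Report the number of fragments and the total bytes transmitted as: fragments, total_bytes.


Max data per non-final fragment = floor((MTU - header)/8)*8 = floor((576 - 20)/8)*8 = floor(556/8)*8 = 552 B
Final fragment needs no 8-byte alignment: it can carry up to MTU - header = 556 B
Non-final fragments needed = ceil((payload - 556) / 552) = ceil(3620/552) = ceil(6.5580) = 7
Number of fragments = 7 + 1 = 8
Fragment sizes (data): 7 * 552 B + 312 B (last, 312 <= 556 OK)
Total bytes sent = payload + n_frags * header = 4176 + 8*20 = 4176 + 160 = 4336 B

8, 4336
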